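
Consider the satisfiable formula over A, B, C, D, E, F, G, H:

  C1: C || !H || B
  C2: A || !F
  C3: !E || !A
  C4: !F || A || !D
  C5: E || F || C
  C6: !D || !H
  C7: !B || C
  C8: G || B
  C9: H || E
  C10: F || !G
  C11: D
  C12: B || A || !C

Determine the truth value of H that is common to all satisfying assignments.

False

Suppose H = true.
The clause (!D) is unit, so D = false.
But (D) is also a unit clause — contradiction.
So every satisfying assignment has H = False.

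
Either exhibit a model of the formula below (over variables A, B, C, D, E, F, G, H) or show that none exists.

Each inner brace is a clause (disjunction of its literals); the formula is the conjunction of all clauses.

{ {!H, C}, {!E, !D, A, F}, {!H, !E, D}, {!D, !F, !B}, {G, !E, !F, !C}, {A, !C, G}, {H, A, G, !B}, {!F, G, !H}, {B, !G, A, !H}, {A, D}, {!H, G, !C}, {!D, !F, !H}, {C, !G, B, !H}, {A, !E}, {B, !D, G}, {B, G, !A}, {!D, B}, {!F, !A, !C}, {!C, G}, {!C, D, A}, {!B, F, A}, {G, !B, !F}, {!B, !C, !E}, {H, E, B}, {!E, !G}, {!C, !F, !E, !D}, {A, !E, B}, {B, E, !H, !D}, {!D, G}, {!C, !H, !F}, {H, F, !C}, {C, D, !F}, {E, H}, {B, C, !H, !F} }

A: true; B: true; C: true; D: false; E: false; F: false; G: true; H: true

Try H = true.
From the singleton clause (C), C = true.
From the singleton clause (G), G = true.
From the singleton clause (!E), E = false.
From the singleton clause (!F), F = false.
Try B = true.
From the singleton clause (A), A = true.
All clauses hold; D can take either value.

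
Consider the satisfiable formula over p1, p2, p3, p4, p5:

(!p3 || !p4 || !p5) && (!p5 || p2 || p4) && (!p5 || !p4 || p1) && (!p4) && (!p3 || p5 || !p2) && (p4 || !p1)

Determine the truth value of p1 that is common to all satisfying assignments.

Suppose p1 = true.
The clause (!p4) is unit, so p4 = false.
But (p4) is also a unit clause — contradiction.
So every satisfying assignment has p1 = False.

False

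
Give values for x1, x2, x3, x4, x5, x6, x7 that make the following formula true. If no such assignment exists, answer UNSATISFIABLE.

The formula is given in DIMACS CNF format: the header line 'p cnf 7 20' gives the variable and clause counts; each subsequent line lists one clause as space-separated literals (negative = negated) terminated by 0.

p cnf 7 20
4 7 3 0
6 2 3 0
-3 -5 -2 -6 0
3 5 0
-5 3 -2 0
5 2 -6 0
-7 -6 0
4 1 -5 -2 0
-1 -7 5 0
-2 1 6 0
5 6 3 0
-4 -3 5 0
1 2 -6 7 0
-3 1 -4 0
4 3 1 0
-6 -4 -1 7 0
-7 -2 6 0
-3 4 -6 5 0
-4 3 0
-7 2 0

x1 ↦ False,  x2 ↦ False,  x3 ↦ True,  x4 ↦ False,  x5 ↦ False,  x6 ↦ False,  x7 ↦ False

Case x3 = True:
Case x7 = False:
Case x4 = False:
Case x6 = False:
Case x2 = False:
Every clause is now satisfied; x1, x5 are unconstrained.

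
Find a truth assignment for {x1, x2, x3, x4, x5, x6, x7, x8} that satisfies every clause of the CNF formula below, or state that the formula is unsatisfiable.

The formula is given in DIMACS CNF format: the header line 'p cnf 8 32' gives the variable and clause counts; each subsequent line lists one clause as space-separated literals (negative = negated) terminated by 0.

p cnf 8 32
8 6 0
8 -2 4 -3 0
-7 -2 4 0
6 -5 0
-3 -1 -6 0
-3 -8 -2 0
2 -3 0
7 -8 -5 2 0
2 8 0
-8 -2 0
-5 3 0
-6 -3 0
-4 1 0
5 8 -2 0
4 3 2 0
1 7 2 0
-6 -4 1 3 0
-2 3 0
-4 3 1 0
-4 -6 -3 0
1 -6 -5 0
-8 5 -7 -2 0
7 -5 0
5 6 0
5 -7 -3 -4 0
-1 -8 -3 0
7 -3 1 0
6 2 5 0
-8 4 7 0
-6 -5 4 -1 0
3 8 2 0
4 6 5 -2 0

x1: True, x2: False, x3: False, x4: True, x5: False, x6: True, x7: True, x8: True

Try x8 = True.
Unit clause (¬x2) forces x2 = False.
Unit clause (¬x3) forces x3 = False.
Unit clause (¬x5) forces x5 = False.
Unit clause (x4) forces x4 = True.
Unit clause (x1) forces x1 = True.
Unit clause (x6) forces x6 = True.
No clause remains; x7 is free.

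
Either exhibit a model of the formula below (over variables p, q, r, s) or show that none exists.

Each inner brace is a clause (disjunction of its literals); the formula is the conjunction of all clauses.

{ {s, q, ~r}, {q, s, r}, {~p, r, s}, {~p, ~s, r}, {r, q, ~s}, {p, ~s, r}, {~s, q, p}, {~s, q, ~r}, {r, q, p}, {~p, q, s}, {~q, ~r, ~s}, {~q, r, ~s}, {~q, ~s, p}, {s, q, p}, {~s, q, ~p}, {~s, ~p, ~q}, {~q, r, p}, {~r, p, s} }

p: 1; q: 1; r: 1; s: 0

Branch on s: set s = 0.
Branch on q: set q = 1.
Branch on p: set p = 1.
From the singleton clause (r), r = 1.
This assignment satisfies each clause.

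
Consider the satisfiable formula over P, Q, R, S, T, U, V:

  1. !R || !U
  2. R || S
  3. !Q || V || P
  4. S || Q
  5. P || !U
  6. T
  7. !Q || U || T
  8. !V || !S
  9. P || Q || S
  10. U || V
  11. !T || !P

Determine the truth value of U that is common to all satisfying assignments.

Suppose U = true.
From the singleton clause (!R), R = false.
From the singleton clause (S), S = true.
From the singleton clause (P), P = true.
From the singleton clause (T), T = true.
But (!T) is also a unit clause — contradiction.
So every satisfying assignment has U = False.

False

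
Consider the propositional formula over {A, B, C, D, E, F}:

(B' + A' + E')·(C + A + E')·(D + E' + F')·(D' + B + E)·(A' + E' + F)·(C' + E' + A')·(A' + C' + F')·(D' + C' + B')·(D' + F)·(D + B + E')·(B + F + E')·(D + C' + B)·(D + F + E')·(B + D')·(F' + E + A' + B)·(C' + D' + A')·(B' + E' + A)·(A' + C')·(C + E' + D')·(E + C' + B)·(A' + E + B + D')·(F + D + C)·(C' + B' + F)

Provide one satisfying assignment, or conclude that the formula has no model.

Try D = 1.
(F) alone gives F = 1.
(B) alone gives B = 1.
(C') alone gives C = 0.
(E') alone gives E = 0.
Every clause is now satisfied; A is unconstrained.

A ↦ 1; B ↦ 1; C ↦ 0; D ↦ 1; E ↦ 0; F ↦ 1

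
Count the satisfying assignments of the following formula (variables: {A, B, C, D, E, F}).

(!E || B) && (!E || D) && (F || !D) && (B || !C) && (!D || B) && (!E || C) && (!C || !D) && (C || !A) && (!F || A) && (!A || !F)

4

There are 2^6 = 64 truth assignments over (A, B, C, D, E, F).
Split on A. With A = true, the clauses containing A are satisfied and !A drops from the rest; 1 of the 2^5 = 32 assignments to the other variables satisfy what remains.
With A = false, by the same count on the reduced clause set, 3 assignments work.
(One model: A=F, B=F, C=F, D=F, E=F, F=F.)
Total: 1 + 3 = 4.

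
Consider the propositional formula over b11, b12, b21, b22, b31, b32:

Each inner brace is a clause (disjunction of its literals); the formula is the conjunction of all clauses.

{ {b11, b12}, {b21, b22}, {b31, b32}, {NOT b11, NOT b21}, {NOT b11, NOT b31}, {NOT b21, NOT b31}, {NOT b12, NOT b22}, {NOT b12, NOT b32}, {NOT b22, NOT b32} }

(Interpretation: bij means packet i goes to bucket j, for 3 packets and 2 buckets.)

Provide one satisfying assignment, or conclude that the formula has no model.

UNSATISFIABLE

Branch on b11: set b11 = true.
From the singleton clause (NOT b21), b21 = false.
From the singleton clause (b22), b22 = true.
From the singleton clause (NOT b31), b31 = false.
From the singleton clause (b32), b32 = true.
Now (NOT b32) is unsatisfied and unit — conflict.
So b11 must be the other value — set b11 = false.
From the singleton clause (b12), b12 = true.
From the singleton clause (NOT b22), b22 = false.
From the singleton clause (b21), b21 = true.
From the singleton clause (NOT b31), b31 = false.
From the singleton clause (b32), b32 = true.
Now (NOT b32) is unsatisfied and unit — conflict.
Either choice for b11 ends in contradiction.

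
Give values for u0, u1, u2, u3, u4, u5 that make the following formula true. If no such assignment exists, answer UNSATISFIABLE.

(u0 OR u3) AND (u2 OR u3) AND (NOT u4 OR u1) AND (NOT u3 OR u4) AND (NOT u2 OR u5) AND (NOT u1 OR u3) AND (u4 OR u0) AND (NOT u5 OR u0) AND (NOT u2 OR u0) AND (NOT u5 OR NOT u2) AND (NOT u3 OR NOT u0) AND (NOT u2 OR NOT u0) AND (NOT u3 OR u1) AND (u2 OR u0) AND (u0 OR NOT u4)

Try u0 = true.
The clause (NOT u3) is unit, so u3 = false.
The clause (u2) is unit, so u2 = true.
That conflicts with the unit clause (NOT u2).
That branch fails; take u0 = false instead.
The clause (u3) is unit, so u3 = true.
The clause (u4) is unit, so u4 = true.
That conflicts with the unit clause (NOT u4).
Neither u0 = true nor u0 = false works.

UNSATISFIABLE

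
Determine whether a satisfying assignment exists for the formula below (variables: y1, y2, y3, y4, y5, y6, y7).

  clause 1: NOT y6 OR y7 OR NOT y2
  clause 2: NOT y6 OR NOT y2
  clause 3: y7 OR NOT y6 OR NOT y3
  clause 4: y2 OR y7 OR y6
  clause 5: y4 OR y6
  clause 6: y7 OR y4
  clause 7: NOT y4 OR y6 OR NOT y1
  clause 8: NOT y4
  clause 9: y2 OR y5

From the singleton clause (NOT y4), y4 = false.
From the singleton clause (y6), y6 = true.
From the singleton clause (NOT y2), y2 = false.
From the singleton clause (y7), y7 = true.
From the singleton clause (y5), y5 = true.
All clauses hold; y1, y3 can take either value.
A satisfying assignment: y1: true, y2: false, y3: false, y4: false, y5: true, y6: true, y7: true.

Yes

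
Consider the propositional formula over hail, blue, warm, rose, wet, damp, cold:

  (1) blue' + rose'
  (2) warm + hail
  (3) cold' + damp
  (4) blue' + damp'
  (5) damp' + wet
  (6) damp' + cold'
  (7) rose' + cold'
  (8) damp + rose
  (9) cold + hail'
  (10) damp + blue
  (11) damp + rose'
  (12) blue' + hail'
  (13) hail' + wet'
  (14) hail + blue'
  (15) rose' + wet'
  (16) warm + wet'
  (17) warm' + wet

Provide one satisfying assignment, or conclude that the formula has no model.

hail ↦ 0,  blue ↦ 0,  warm ↦ 1,  rose ↦ 0,  wet ↦ 1,  damp ↦ 1,  cold ↦ 0

Try blue = 0.
The clause (damp) is unit, so damp = 1.
The clause (wet) is unit, so wet = 1.
The clause (cold') is unit, so cold = 0.
The clause (hail') is unit, so hail = 0.
The clause (warm) is unit, so warm = 1.
The clause (rose') is unit, so rose = 0.
All clauses are satisfied.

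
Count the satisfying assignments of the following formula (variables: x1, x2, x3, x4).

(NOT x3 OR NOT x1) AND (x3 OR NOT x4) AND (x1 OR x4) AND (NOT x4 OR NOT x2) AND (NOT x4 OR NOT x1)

There are 2^4 = 16 truth assignments over (x1, x2, x3, x4).
Split on x3. With x3 = true, the clauses containing x3 are satisfied and NOT x3 drops from the rest; 1 of the 2^3 = 8 assignments to the other variables satisfy what remains.
With x3 = false, by the same count on the reduced clause set, 2 assignments work.
(One model: x1=F, x2=F, x3=T, x4=T.)
Total: 1 + 2 = 3.

3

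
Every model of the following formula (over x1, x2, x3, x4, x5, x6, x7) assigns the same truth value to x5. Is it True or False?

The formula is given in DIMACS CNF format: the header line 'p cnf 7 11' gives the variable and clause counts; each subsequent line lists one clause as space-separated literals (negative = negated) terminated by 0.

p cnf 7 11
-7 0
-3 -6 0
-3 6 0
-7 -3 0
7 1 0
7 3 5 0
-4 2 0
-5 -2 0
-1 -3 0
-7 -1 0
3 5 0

Suppose x5 = False.
From the singleton clause (¬x7), x7 = False.
From the singleton clause (x1), x1 = True.
From the singleton clause (x3), x3 = True.
But (¬x3) is also a unit clause — contradiction.
So every satisfying assignment has x5 = True.

True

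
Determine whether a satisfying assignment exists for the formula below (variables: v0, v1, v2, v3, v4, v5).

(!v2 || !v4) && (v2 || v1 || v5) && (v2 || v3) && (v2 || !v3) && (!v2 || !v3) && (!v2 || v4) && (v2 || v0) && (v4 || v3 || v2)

No

Case v2 = false:
Unit clause (v3) forces v3 = true.
But (!v3) is also a unit clause — contradiction.
Undo v2 and try v2 = true.
Unit clause (!v4) forces v4 = false.
But (v4) is also a unit clause — contradiction.
Neither v2 = true nor v2 = false works.
No assignment satisfies every clause.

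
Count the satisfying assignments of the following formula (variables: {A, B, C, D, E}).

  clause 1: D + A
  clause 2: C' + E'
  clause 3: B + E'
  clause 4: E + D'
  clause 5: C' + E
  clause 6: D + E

There are 2^5 = 32 truth assignments over (A, B, C, D, E).
Split on A. With A = 1, the clauses containing A are satisfied and A' drops from the rest; 2 of the 2^4 = 16 assignments to the other variables satisfy what remains.
With A = 0, by the same count on the reduced clause set, 1 assignment works.
Total: 2 + 1 = 3.

3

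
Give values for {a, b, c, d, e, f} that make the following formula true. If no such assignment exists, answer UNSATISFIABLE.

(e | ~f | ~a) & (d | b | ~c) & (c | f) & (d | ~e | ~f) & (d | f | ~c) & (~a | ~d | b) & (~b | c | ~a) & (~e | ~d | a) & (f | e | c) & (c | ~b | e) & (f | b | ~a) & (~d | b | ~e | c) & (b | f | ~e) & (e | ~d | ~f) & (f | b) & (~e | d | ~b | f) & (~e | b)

a=1,  b=1,  c=1,  d=1,  e=1,  f=0

Case c = 1:
Case d = 1:
Case a = 1:
From the singleton clause (b), b = 1.
Case e = 1:
All clauses hold; f can take either value.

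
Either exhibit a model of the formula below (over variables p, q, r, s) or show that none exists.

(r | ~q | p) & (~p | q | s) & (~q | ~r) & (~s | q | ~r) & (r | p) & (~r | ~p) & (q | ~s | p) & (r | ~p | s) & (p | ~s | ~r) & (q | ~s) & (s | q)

p ↦ 1,  q ↦ 1,  r ↦ 0,  s ↦ 1

Case q = 1:
The clause (~r) is unit, so r = 0.
The clause (p) is unit, so p = 1.
The clause (s) is unit, so s = 1.
All clauses are satisfied.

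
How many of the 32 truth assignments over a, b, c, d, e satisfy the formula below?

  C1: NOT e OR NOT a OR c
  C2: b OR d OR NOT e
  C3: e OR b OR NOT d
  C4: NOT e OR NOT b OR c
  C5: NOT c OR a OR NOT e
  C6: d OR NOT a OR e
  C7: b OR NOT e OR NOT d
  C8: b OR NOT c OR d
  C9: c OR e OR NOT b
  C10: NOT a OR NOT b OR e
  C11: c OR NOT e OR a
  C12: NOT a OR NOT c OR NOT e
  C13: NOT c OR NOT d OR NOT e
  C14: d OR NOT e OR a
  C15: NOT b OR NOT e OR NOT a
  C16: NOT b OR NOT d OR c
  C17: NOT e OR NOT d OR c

3

There are 2^5 = 32 truth assignments over (a, b, c, d, e).
Split on b. With b = true, the clauses containing b are satisfied and NOT b drops from the rest; 2 of the 2^4 = 16 assignments to the other variables satisfy what remains.
With b = false, by the same count on the reduced clause set, 1 assignment works.
Total: 2 + 1 = 3.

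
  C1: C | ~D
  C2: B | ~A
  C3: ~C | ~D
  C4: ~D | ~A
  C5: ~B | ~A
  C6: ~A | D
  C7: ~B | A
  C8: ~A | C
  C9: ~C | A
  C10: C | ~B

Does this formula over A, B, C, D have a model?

Satisfiable

Try C = 0.
Unit clause (~D) forces D = 0.
Unit clause (~A) forces A = 0.
Unit clause (~B) forces B = 0.
Every clause now holds.
A satisfying assignment: A ↦ 0; B ↦ 0; C ↦ 0; D ↦ 0.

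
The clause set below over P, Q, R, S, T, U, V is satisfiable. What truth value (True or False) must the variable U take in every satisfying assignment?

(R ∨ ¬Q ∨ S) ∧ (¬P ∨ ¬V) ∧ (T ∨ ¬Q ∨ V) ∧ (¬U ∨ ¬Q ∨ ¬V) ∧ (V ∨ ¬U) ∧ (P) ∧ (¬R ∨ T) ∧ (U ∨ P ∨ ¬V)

Suppose U = True.
Unit clause (V) forces V = True.
Unit clause (¬P) forces P = False.
That conflicts with the unit clause (P).
So every satisfying assignment has U = False.

False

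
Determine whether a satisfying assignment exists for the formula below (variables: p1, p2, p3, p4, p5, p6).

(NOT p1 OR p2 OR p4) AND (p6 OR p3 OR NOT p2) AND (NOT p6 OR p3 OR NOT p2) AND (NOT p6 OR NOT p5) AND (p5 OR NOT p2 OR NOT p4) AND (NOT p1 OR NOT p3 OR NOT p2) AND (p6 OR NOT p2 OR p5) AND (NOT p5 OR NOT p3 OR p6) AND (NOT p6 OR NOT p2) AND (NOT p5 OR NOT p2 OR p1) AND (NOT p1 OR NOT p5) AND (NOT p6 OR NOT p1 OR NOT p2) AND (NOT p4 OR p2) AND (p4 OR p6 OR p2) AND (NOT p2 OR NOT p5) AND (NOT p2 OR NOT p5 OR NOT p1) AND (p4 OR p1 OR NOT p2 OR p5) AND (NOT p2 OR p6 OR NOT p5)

Suppose p6 = true.
(NOT p5) alone gives p5 = false.
(NOT p2) alone gives p2 = false.
(NOT p4) alone gives p4 = false.
(NOT p1) alone gives p1 = false.
No clause remains; p3 is free.
A satisfying assignment: p1: false,  p2: false,  p3: false,  p4: false,  p5: false,  p6: true.

Satisfiable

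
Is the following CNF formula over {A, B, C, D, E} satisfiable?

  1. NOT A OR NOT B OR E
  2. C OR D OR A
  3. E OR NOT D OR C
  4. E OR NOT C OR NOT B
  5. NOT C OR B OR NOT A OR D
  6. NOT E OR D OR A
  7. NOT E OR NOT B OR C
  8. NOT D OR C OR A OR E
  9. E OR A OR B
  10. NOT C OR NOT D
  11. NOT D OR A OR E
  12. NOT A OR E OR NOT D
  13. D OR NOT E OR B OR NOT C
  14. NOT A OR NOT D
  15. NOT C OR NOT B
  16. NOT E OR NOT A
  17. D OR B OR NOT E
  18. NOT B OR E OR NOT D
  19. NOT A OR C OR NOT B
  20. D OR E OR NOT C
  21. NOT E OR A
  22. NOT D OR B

Yes, satisfiable

Branch on C: set C = false.
Branch on D: set D = false.
The clause (A) is unit, so A = true.
The clause (NOT E) is unit, so E = false.
The clause (NOT B) is unit, so B = false.
All clauses are satisfied.
A satisfying assignment: A: true, B: false, C: false, D: false, E: false.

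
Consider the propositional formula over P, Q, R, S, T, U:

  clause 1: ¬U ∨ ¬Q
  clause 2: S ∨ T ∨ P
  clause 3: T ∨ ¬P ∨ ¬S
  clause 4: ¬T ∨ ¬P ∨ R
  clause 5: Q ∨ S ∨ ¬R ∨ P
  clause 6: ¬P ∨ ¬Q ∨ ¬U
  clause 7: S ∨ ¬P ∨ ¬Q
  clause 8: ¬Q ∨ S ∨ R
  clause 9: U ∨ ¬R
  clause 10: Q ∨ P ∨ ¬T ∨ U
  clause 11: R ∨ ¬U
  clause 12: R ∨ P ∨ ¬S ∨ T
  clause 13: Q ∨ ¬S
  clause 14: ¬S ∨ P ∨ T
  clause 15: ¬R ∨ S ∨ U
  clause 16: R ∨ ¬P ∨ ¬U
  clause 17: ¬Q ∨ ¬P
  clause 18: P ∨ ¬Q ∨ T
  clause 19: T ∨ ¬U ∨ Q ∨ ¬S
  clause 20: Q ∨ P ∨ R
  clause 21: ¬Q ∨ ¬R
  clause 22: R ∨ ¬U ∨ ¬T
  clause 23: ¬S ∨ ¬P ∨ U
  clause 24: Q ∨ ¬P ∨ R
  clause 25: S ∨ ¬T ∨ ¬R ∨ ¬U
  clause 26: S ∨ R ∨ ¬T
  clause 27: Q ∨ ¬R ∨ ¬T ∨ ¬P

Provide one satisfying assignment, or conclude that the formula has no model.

P=True; Q=False; R=True; S=False; T=False; U=True

Suppose U = True.
(¬Q) alone gives Q = False.
(R) alone gives R = True.
(¬S) alone gives S = False.
(P) alone gives P = True.
(¬T) alone gives T = False.
This assignment satisfies each clause.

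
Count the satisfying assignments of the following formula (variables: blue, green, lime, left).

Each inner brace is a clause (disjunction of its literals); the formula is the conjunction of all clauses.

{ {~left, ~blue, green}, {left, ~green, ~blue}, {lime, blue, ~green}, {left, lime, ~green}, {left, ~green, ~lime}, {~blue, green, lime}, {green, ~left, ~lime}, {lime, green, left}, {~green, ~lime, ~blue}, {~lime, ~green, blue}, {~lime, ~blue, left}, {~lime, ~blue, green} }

There are 2^4 = 16 truth assignments over (blue, green, lime, left).
Check each against the 12 clauses (columns in the order blue, green, lime, left):
  F F F F  ✗ fails (lime | green | left)
  F F F T  ✓ satisfies all
  F F T F  ✓ satisfies all
  F F T T  ✗ fails (green | ~left | ~lime)
  F T F F  ✗ fails (lime | blue | ~green)
  F T F T  ✗ fails (lime | blue | ~green)
  F T T F  ✗ fails (left | ~green | ~lime)
  F T T T  ✗ fails (~lime | ~green | blue)
  T F F F  ✗ fails (~blue | green | lime)
  T F F T  ✗ fails (~left | ~blue | green)
  T F T F  ✗ fails (~lime | ~blue | left)
  T F T T  ✗ fails (~left | ~blue | green)
  T T F F  ✗ fails (left | ~green | ~blue)
  T T F T  ✓ satisfies all
  T T T F  ✗ fails (left | ~green | ~blue)
  T T T T  ✗ fails (~green | ~lime | ~blue)
3 of the 16 rows are models.

3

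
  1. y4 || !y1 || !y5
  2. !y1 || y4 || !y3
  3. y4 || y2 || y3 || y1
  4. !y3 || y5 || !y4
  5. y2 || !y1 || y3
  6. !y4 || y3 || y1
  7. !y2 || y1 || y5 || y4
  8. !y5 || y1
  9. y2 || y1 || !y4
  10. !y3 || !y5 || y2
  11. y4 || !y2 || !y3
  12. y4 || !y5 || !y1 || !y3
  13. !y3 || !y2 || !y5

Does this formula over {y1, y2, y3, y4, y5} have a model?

Satisfiable

Case y5 = false:
Case y3 = true:
Unit clause (!y4) forces y4 = false.
Unit clause (!y1) forces y1 = false.
Unit clause (!y2) forces y2 = false.
Every clause now holds.
A satisfying assignment: y1=false,  y2=false,  y3=true,  y4=false,  y5=false.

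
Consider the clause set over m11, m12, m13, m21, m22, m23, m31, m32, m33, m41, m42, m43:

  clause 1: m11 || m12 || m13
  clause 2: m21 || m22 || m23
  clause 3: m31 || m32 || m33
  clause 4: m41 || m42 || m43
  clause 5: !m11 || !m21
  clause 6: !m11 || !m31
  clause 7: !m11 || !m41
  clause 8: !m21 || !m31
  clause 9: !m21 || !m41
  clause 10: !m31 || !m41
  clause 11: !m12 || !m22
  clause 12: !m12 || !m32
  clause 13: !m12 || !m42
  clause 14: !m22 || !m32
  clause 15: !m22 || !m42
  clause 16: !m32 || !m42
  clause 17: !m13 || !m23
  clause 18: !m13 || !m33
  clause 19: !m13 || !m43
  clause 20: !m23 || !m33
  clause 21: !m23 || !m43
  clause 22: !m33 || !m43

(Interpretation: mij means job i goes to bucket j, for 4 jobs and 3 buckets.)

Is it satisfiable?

No

Try m11 = false.
Try m12 = true.
From the singleton clause (!m22), m22 = false.
From the singleton clause (!m32), m32 = false.
From the singleton clause (!m42), m42 = false.
Try m21 = true.
From the singleton clause (!m31), m31 = false.
From the singleton clause (m33), m33 = true.
From the singleton clause (!m41), m41 = false.
From the singleton clause (m43), m43 = true.
But (!m43) is also a unit clause — contradiction.
That branch fails; take m21 = false instead.
From the singleton clause (m23), m23 = true.
From the singleton clause (!m13), m13 = false.
From the singleton clause (!m33), m33 = false.
From the singleton clause (m31), m31 = true.
From the singleton clause (!m41), m41 = false.
From the singleton clause (m43), m43 = true.
But (!m43) is also a unit clause — contradiction.
Either choice for m21 ends in contradiction.
That branch fails; take m12 = false instead.
From the singleton clause (m13), m13 = true.
From the singleton clause (!m23), m23 = false.
From the singleton clause (!m33), m33 = false.
From the singleton clause (!m43), m43 = false.
Try m21 = true.
From the singleton clause (!m31), m31 = false.
From the singleton clause (m32), m32 = true.
From the singleton clause (!m41), m41 = false.
From the singleton clause (m42), m42 = true.
But (!m42) is also a unit clause — contradiction.
That branch fails; take m21 = false instead.
From the singleton clause (m22), m22 = true.
From the singleton clause (!m32), m32 = false.
From the singleton clause (m31), m31 = true.
From the singleton clause (!m41), m41 = false.
From the singleton clause (m42), m42 = true.
But (!m42) is also a unit clause — contradiction.
Either choice for m21 ends in contradiction.
Either choice for m12 ends in contradiction.
That branch fails; take m11 = true instead.
From the singleton clause (!m21), m21 = false.
From the singleton clause (!m31), m31 = false.
From the singleton clause (!m41), m41 = false.
Try m22 = true.
From the singleton clause (!m12), m12 = false.
From the singleton clause (!m32), m32 = false.
From the singleton clause (m33), m33 = true.
From the singleton clause (!m42), m42 = false.
From the singleton clause (m43), m43 = true.
But (!m43) is also a unit clause — contradiction.
That branch fails; take m22 = false instead.
From the singleton clause (m23), m23 = true.
From the singleton clause (!m13), m13 = false.
From the singleton clause (!m33), m33 = false.
From the singleton clause (m32), m32 = true.
From the singleton clause (!m12), m12 = false.
From the singleton clause (!m42), m42 = false.
From the singleton clause (m43), m43 = true.
But (!m43) is also a unit clause — contradiction.
Either choice for m22 ends in contradiction.
Either choice for m11 ends in contradiction.
No assignment satisfies every clause.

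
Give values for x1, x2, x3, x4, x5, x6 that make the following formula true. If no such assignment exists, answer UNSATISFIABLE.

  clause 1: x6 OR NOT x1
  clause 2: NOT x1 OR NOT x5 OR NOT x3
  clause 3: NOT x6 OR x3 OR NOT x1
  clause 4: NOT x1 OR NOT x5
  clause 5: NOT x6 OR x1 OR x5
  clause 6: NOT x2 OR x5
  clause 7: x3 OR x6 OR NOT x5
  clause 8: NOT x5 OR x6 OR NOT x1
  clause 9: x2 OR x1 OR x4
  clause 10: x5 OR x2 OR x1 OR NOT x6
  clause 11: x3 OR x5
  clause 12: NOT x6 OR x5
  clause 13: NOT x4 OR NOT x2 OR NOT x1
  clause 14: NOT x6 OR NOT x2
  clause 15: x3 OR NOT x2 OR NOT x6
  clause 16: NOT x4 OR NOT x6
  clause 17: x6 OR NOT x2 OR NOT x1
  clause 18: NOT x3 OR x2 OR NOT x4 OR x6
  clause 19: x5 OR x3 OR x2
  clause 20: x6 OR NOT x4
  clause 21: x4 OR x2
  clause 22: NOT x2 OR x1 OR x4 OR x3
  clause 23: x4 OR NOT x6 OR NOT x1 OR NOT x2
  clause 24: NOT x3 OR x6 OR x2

x1: false,  x2: true,  x3: true,  x4: false,  x5: true,  x6: false

Case x6 = false:
Unit clause (NOT x1) forces x1 = false.
Unit clause (NOT x4) forces x4 = false.
Unit clause (x2) forces x2 = true.
Unit clause (x5) forces x5 = true.
Unit clause (x3) forces x3 = true.
All clauses are satisfied.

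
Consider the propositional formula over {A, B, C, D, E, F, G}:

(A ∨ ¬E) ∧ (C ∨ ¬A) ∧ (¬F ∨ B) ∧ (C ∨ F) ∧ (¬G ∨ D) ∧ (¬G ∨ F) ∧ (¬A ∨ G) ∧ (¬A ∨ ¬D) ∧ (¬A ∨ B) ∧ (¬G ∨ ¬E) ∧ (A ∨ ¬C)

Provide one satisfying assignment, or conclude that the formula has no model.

A ↦ False; B ↦ True; C ↦ False; D ↦ False; E ↦ False; F ↦ True; G ↦ False

Case A = False:
The clause (¬E) is unit, so E = False.
The clause (¬C) is unit, so C = False.
The clause (F) is unit, so F = True.
The clause (B) is unit, so B = True.
Case G = False:
No clause remains; D is free.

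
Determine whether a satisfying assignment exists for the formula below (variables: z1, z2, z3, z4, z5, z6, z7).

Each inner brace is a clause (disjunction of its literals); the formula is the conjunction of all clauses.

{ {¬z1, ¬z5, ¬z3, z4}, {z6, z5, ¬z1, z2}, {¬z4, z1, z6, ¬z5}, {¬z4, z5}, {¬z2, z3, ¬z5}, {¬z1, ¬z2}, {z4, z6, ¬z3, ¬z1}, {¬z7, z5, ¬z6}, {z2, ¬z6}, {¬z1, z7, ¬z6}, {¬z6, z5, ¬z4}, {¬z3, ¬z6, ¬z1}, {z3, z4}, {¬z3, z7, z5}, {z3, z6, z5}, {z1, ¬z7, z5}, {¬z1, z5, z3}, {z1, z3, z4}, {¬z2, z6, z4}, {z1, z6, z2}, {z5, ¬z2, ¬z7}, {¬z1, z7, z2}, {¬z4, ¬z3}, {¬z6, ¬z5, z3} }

Yes, satisfiable

Case z4 = False:
Unit clause (z3) forces z3 = True.
Case z1 = False:
Case z2 = True:
Unit clause (z6) forces z6 = True.
Case z7 = False:
Unit clause (z5) forces z5 = True.
Every clause now holds.
A satisfying assignment: z1 ↦ False,  z2 ↦ True,  z3 ↦ True,  z4 ↦ False,  z5 ↦ True,  z6 ↦ True,  z7 ↦ False.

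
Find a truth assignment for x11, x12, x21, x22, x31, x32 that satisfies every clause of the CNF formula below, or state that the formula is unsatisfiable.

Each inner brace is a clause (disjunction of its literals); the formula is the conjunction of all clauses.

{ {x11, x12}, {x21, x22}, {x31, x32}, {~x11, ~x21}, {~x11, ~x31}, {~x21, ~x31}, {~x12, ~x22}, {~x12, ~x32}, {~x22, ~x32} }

UNSATISFIABLE

Suppose x11 = 1.
Unit clause (~x21) forces x21 = 0.
Unit clause (x22) forces x22 = 1.
Unit clause (~x31) forces x31 = 0.
Unit clause (x32) forces x32 = 1.
But (~x32) is also a unit clause — contradiction.
Backtrack on x11: now try x11 = 0.
Unit clause (x12) forces x12 = 1.
Unit clause (~x22) forces x22 = 0.
Unit clause (x21) forces x21 = 1.
Unit clause (~x31) forces x31 = 0.
Unit clause (x32) forces x32 = 1.
But (~x32) is also a unit clause — contradiction.
Both values of x11 lead to a conflict.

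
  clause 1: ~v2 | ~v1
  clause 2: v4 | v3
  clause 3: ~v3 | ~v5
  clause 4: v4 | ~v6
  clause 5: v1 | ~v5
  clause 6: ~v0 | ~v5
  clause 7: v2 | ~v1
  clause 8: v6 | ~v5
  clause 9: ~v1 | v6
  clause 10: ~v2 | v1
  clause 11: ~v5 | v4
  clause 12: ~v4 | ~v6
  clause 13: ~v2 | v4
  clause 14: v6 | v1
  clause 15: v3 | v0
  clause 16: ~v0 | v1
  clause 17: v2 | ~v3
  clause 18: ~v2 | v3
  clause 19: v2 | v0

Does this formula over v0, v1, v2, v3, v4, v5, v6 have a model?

No

Case v2 = 0:
From the singleton clause (~v1), v1 = 0.
From the singleton clause (~v5), v5 = 0.
From the singleton clause (v6), v6 = 1.
From the singleton clause (v4), v4 = 1.
But (~v4) is also a unit clause — contradiction.
That branch fails; take v2 = 1 instead.
From the singleton clause (~v1), v1 = 0.
But (v1) is also a unit clause — contradiction.
Both values of v2 lead to a conflict.
No assignment satisfies every clause.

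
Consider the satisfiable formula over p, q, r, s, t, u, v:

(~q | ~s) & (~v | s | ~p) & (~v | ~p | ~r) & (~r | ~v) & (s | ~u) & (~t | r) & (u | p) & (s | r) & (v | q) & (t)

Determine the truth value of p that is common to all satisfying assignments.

True

Suppose p = 0.
(u) alone gives u = 1.
(s) alone gives s = 1.
(~q) alone gives q = 0.
(v) alone gives v = 1.
(~r) alone gives r = 0.
(~t) alone gives t = 0.
That conflicts with the unit clause (t).
So every satisfying assignment has p = True.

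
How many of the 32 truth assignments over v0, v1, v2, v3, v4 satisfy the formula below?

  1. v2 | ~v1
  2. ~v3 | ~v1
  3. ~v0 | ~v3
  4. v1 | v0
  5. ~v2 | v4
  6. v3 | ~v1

There are 2^5 = 32 truth assignments over (v0, v1, v2, v3, v4).
Split on v2. With v2 = 1, the clauses containing v2 are satisfied and ~v2 drops from the rest; 1 of the 2^4 = 16 assignments to the other variables satisfy what remains.
With v2 = 0, by the same count on the reduced clause set, 2 assignments work.
Total: 1 + 2 = 3.

3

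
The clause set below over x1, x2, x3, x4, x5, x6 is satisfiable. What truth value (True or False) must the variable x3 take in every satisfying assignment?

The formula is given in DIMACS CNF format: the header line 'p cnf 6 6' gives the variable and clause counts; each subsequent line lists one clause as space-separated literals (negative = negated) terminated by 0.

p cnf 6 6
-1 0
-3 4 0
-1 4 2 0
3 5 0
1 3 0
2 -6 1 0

Suppose x3 = False.
The clause (¬x1) is unit, so x1 = False.
Now (x1) is unsatisfied and unit — conflict.
So every satisfying assignment has x3 = True.

True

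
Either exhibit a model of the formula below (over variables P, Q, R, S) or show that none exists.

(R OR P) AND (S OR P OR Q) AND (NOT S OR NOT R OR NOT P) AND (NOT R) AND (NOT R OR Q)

P=true; Q=false; R=false; S=true

(NOT R) alone gives R = false.
(P) alone gives P = true.
All clauses hold; Q, S can take either value.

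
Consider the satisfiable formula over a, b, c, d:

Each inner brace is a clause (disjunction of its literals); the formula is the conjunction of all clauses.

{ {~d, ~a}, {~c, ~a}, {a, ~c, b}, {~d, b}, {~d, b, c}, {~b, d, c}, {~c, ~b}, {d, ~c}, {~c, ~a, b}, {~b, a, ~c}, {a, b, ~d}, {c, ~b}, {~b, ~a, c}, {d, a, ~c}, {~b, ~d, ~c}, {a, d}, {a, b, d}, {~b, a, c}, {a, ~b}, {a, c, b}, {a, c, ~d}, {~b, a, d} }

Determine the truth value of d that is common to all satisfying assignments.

Suppose d = 1.
The clause (~a) is unit, so a = 0.
The clause (b) is unit, so b = 1.
Now (~b) is unsatisfied and unit — conflict.
So every satisfying assignment has d = False.

False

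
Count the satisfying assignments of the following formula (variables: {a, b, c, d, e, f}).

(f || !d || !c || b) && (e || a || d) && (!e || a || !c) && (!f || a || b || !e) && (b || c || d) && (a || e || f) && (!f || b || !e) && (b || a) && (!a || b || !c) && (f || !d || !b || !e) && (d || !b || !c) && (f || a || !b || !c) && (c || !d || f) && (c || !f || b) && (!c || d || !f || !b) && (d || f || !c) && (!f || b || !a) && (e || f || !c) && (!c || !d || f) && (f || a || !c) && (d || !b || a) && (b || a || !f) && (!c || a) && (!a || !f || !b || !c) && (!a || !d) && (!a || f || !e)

5

There are 2^6 = 64 truth assignments over (a, b, c, d, e, f).
Split on c. With c = true, the clauses containing c are satisfied and !c drops from the rest; 0 of the 2^5 = 32 assignments to the other variables satisfy what remains.
With c = false, by the same count on the reduced clause set, 5 assignments work.
(One model: a=F, b=T, c=F, d=T, e=F, f=T.)
Total: 0 + 5 = 5.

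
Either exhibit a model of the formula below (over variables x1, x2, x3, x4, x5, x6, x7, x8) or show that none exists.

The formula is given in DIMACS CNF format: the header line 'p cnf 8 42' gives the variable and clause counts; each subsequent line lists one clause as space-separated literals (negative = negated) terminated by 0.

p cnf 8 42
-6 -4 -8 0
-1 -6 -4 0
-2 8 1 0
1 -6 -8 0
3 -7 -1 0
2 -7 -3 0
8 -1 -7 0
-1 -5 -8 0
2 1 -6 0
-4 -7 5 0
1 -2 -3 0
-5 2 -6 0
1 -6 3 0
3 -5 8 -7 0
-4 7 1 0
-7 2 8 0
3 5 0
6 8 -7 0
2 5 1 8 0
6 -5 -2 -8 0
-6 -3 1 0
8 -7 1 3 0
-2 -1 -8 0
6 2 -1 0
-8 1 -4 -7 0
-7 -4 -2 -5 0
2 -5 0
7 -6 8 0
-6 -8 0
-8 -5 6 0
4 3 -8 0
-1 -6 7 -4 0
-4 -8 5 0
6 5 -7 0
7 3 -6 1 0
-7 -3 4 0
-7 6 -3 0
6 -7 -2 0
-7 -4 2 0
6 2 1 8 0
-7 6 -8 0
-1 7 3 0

x1=True, x2=True, x3=True, x4=True, x5=True, x6=False, x7=False, x8=False

Try x3 = True.
Try x2 = True.
(x1) alone gives x1 = True.
(¬x8) alone gives x8 = False.
(¬x7) alone gives x7 = False.
(¬x6) alone gives x6 = False.
No clause remains; x4, x5 are free.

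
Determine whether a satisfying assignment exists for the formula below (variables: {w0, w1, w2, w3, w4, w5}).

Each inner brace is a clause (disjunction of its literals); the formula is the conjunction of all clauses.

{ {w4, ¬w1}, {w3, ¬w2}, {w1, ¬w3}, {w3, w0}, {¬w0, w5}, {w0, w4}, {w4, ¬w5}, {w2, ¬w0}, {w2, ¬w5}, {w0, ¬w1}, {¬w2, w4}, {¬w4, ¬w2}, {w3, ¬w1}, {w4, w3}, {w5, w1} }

No, unsatisfiable

Case w4 = True:
Unit clause (¬w2) forces w2 = False.
Unit clause (¬w0) forces w0 = False.
Unit clause (w3) forces w3 = True.
Unit clause (w1) forces w1 = True.
Now (¬w1) is unsatisfied and unit — conflict.
So w4 must be the other value — set w4 = False.
Unit clause (¬w1) forces w1 = False.
Unit clause (¬w3) forces w3 = False.
Now (w3) is unsatisfied and unit — conflict.
Either choice for w4 ends in contradiction.
No assignment satisfies every clause.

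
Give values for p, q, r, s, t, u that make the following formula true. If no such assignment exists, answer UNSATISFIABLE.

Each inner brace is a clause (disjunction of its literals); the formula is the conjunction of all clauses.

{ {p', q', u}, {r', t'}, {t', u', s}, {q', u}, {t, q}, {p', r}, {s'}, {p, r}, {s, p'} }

p ↦ 0, q ↦ 1, r ↦ 1, s ↦ 0, t ↦ 0, u ↦ 1

Unit clause (s') forces s = 0.
Unit clause (p') forces p = 0.
Unit clause (r) forces r = 1.
Unit clause (t') forces t = 0.
Unit clause (q) forces q = 1.
Unit clause (u) forces u = 1.
This assignment satisfies each clause.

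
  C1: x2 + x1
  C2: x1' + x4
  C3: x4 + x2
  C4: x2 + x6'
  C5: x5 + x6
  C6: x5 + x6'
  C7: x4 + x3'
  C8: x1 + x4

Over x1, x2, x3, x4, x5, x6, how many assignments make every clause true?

10

There are 2^6 = 64 truth assignments over (x1, x2, x3, x4, x5, x6).
Split on x4. With x4 = 1, the clauses containing x4 are satisfied and x4' drops from the rest; 10 of the 2^5 = 32 assignments to the other variables satisfy what remains.
With x4 = 0, by the same count on the reduced clause set, 0 assignments work.
(One model: x1=F, x2=T, x3=F, x4=T, x5=T, x6=F.)
Total: 10 + 0 = 10.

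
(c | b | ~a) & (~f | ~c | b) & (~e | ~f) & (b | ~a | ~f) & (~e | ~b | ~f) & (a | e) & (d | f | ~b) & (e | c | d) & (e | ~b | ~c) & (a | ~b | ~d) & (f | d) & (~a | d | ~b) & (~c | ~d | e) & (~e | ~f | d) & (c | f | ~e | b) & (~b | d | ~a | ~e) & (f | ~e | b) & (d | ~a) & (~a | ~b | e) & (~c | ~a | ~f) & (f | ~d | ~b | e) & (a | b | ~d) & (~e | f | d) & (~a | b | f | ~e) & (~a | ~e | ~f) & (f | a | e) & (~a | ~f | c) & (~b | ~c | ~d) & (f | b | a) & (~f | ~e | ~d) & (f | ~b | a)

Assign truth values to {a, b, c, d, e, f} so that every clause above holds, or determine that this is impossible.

a: 1; b: 1; c: 0; d: 1; e: 1; f: 0

Try e = 1.
Unit clause (~f) forces f = 0.
Unit clause (d) forces d = 1.
Unit clause (b) forces b = 1.
Unit clause (a) forces a = 1.
Unit clause (~c) forces c = 0.
All clauses are satisfied.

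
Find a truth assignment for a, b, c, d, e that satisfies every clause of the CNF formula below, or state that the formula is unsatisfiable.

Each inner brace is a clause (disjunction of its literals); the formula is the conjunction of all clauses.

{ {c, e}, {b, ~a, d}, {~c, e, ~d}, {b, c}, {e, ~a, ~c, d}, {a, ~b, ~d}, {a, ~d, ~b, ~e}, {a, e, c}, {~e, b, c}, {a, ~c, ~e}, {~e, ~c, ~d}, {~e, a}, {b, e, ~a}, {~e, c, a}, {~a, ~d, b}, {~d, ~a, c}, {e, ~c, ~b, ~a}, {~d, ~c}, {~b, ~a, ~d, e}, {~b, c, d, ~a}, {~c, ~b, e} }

Branch on c: set c = 1.
(~d) alone gives d = 0.
Branch on b: set b = 1.
(e) alone gives e = 1.
(a) alone gives a = 1.
All clauses are satisfied.

a ↦ 1; b ↦ 1; c ↦ 1; d ↦ 0; e ↦ 1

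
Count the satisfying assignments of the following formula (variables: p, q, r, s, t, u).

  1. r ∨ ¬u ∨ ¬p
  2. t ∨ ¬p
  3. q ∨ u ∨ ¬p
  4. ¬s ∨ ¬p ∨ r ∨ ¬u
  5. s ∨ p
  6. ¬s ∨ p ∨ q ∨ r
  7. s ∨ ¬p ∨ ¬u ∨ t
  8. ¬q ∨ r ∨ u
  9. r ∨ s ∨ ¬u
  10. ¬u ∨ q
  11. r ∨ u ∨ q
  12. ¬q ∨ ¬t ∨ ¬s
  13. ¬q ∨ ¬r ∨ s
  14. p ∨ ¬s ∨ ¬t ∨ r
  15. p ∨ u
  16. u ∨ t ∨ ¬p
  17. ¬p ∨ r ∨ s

There are 2^6 = 64 truth assignments over (p, q, r, s, t, u).
Split on q. With q = True, the clauses containing q are satisfied and ¬q drops from the rest; 2 of the 2^5 = 32 assignments to the other variables satisfy what remains.
With q = False, by the same count on the reduced clause set, 0 assignments work.
(One model: p=F, q=T, r=F, s=T, t=F, u=T.)
Total: 2 + 0 = 2.

2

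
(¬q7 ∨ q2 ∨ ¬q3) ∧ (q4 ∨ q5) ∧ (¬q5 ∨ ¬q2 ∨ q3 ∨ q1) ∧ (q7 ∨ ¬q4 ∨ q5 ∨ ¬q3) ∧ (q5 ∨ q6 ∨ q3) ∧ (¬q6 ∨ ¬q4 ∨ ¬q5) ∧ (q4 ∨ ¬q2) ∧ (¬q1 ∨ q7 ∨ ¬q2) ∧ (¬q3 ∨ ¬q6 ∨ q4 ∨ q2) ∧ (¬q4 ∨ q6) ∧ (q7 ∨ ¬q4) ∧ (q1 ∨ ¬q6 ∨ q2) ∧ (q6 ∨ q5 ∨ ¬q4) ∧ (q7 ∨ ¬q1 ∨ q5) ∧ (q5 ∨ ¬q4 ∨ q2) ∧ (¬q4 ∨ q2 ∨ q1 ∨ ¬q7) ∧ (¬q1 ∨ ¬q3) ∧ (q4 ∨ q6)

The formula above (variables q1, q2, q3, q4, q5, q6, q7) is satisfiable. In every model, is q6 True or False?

Suppose q6 = False.
(¬q4) alone gives q4 = False.
Now (q4) is unsatisfied and unit — conflict.
So every satisfying assignment has q6 = True.

True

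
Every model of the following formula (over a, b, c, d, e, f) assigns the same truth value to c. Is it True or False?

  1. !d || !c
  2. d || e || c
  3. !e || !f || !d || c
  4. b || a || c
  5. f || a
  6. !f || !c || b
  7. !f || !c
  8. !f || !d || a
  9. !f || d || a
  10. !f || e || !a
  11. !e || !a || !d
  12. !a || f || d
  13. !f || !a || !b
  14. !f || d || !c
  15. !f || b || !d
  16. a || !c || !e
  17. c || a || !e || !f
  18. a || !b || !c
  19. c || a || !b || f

Suppose c = true.
Unit clause (!d) forces d = false.
Unit clause (!f) forces f = false.
Unit clause (a) forces a = true.
But (!a) is also a unit clause — contradiction.
So every satisfying assignment has c = False.

False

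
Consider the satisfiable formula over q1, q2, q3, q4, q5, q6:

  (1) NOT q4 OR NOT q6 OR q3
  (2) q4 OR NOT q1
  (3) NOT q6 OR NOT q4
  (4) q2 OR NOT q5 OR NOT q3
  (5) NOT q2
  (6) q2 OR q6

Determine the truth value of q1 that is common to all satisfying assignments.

False

Suppose q1 = true.
Unit clause (q4) forces q4 = true.
Unit clause (NOT q6) forces q6 = false.
Unit clause (NOT q2) forces q2 = false.
But (q2) is also a unit clause — contradiction.
So every satisfying assignment has q1 = False.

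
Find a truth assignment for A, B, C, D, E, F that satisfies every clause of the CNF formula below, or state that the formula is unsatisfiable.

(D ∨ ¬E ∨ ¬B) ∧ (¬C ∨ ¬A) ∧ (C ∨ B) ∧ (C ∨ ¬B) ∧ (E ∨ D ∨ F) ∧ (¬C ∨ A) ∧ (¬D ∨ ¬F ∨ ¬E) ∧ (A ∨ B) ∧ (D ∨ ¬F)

Case C = False:
Unit clause (B) forces B = True.
But (¬B) is also a unit clause — contradiction.
Undo C and try C = True.
Unit clause (¬A) forces A = False.
But (A) is also a unit clause — contradiction.
Either choice for C ends in contradiction.

UNSATISFIABLE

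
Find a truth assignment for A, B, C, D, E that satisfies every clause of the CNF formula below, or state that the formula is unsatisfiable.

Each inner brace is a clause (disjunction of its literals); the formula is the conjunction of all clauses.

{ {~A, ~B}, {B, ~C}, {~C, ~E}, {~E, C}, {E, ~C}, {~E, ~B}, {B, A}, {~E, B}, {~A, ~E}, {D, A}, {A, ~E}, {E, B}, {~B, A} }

Branch on A: set A = 0.
Unit clause (B) forces B = 1.
Now (~B) is unsatisfied and unit — conflict.
Backtrack on A: now try A = 1.
Unit clause (~B) forces B = 0.
Unit clause (~C) forces C = 0.
Unit clause (~E) forces E = 0.
Now (E) is unsatisfied and unit — conflict.
Either choice for A ends in contradiction.

UNSATISFIABLE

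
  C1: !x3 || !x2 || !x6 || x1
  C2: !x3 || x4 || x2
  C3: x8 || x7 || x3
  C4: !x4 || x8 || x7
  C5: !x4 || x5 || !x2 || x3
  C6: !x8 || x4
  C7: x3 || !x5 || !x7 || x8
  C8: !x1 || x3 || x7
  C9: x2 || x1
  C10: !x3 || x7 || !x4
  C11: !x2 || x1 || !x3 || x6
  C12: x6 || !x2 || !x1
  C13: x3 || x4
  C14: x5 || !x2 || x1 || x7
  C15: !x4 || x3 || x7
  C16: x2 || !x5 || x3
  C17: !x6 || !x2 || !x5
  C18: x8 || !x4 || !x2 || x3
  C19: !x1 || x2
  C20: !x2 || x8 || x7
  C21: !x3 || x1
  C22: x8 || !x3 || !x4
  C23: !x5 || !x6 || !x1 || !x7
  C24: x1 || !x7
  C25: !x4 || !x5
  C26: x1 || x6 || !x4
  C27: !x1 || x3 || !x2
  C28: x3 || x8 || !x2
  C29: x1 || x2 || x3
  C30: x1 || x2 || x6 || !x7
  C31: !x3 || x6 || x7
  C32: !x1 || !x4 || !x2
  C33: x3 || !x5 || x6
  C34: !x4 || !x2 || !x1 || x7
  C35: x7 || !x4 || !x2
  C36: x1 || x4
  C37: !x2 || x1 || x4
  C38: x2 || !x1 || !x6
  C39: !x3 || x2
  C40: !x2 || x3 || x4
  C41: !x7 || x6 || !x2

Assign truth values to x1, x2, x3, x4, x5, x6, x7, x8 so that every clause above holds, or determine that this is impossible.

Try x8 = false.
Try x7 = true.
The clause (x1) is unit, so x1 = true.
The clause (x2) is unit, so x2 = true.
The clause (x6) is unit, so x6 = true.
The clause (!x5) is unit, so x5 = false.
The clause (x3) is unit, so x3 = true.
The clause (!x4) is unit, so x4 = false.
Every clause now holds.

x1 ↦ true; x2 ↦ true; x3 ↦ true; x4 ↦ false; x5 ↦ false; x6 ↦ true; x7 ↦ true; x8 ↦ false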